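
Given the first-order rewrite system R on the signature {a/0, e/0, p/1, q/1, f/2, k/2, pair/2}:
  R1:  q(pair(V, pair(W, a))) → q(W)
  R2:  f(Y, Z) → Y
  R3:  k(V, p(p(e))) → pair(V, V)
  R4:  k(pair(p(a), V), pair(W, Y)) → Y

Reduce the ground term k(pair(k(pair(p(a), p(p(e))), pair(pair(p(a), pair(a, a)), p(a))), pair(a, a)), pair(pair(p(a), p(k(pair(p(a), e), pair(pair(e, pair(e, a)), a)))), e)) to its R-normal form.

e

1. k(pair(k(pair(p(a), p(p(e))), pair(pair(p(a), pair(a, a)), p(a))), pair(a, a)), pair(pair(p(a), p(k(pair(p(a), e), pair(pair(e, pair(e, a)), a)))), e))  →  k(pair(p(a), pair(a, a)), pair(pair(p(a), p(k(pair(p(a), e), pair(pair(e, pair(e, a)), a)))), e))   [R4 at 1.1]
2. k(pair(p(a), pair(a, a)), pair(pair(p(a), p(k(pair(p(a), e), pair(pair(e, pair(e, a)), a)))), e))  →  e   [R4 at ε]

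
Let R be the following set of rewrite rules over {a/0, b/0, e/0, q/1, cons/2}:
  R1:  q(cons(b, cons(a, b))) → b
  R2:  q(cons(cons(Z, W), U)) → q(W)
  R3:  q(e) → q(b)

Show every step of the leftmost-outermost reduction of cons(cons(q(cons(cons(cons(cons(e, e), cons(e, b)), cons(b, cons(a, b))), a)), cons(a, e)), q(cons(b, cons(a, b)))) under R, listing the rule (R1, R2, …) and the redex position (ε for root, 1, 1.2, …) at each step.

cons(cons(b, cons(a, e)), b)

1. cons(cons(q(cons(cons(cons(cons(e, e), cons(e, b)), cons(b, cons(a, b))), a)), cons(a, e)), q(cons(b, cons(a, b))))  →  cons(cons(q(cons(b, cons(a, b))), cons(a, e)), q(cons(b, cons(a, b))))   [R2 at 1.1]
2. cons(cons(q(cons(b, cons(a, b))), cons(a, e)), q(cons(b, cons(a, b))))  →  cons(cons(b, cons(a, e)), q(cons(b, cons(a, b))))   [R1 at 1.1]
3. cons(cons(b, cons(a, e)), q(cons(b, cons(a, b))))  →  cons(cons(b, cons(a, e)), b)   [R1 at 2]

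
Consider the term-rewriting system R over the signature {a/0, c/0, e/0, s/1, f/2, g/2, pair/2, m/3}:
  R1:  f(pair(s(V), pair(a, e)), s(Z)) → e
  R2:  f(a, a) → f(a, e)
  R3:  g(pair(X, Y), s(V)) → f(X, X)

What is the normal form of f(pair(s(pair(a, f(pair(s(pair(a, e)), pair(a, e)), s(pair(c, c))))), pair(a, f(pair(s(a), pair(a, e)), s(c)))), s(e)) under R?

e

1. f(pair(s(pair(a, f(pair(s(pair(a, e)), pair(a, e)), s(pair(c, c))))), pair(a, f(pair(s(a), pair(a, e)), s(c)))), s(e))  →  f(pair(s(pair(a, e)), pair(a, f(pair(s(a), pair(a, e)), s(c)))), s(e))   [R1 at 1.1.1.2]
2. f(pair(s(pair(a, e)), pair(a, f(pair(s(a), pair(a, e)), s(c)))), s(e))  →  f(pair(s(pair(a, e)), pair(a, e)), s(e))   [R1 at 1.2.2]
3. f(pair(s(pair(a, e)), pair(a, e)), s(e))  →  e   [R1 at ε]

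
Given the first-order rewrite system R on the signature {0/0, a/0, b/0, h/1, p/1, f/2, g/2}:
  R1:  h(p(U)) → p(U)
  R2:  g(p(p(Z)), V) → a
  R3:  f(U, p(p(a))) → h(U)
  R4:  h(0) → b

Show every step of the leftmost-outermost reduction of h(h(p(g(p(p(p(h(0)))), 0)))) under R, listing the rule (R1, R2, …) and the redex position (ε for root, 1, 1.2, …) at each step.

1. h(h(p(g(p(p(p(h(0)))), 0))))  →  h(p(g(p(p(p(h(0)))), 0)))   [R1 at 1]
2. h(p(g(p(p(p(h(0)))), 0)))  →  p(g(p(p(p(h(0)))), 0))   [R1 at ε]
3. p(g(p(p(p(h(0)))), 0))  →  p(a)   [R2 at 1]

p(a)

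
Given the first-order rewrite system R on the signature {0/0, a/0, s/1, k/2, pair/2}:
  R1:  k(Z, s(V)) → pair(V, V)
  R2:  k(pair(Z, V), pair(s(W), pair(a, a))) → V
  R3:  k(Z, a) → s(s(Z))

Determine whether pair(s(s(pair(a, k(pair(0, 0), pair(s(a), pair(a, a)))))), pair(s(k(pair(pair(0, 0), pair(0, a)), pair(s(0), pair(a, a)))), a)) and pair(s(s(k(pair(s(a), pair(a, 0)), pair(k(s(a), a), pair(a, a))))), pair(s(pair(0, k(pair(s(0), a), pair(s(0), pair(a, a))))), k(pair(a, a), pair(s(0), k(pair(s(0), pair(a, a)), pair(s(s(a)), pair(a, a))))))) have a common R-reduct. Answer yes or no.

Reduce t₁ = pair(s(s(pair(a, k(pair(0, 0), pair(s(a), pair(a, a)))))), pair(s(k(pair(pair(0, 0), pair(0, a)), pair(s(0), pair(a, a)))), a)):
1. pair(s(s(pair(a, k(pair(0, 0), pair(s(a), pair(a, a)))))), pair(s(k(pair(pair(0, 0), pair(0, a)), pair(s(0), pair(a, a)))), a))  →  pair(s(s(pair(a, 0))), pair(s(k(pair(pair(0, 0), pair(0, a)), pair(s(0), pair(a, a)))), a))   [R2 at 1.1.1.2]
2. pair(s(s(pair(a, 0))), pair(s(k(pair(pair(0, 0), pair(0, a)), pair(s(0), pair(a, a)))), a))  →  pair(s(s(pair(a, 0))), pair(s(pair(0, a)), a))   [R2 at 2.1.1]

Reduce t₂ = pair(s(s(k(pair(s(a), pair(a, 0)), pair(k(s(a), a), pair(a, a))))), pair(s(pair(0, k(pair(s(0), a), pair(s(0), pair(a, a))))), k(pair(a, a), pair(s(0), k(pair(s(0), pair(a, a)), pair(s(s(a)), pair(a, a))))))):
1. pair(s(s(k(pair(s(a), pair(a, 0)), pair(k(s(a), a), pair(a, a))))), pair(s(pair(0, k(pair(s(0), a), pair(s(0), pair(a, a))))), k(pair(a, a), pair(s(0), k(pair(s(0), pair(a, a)), pair(s(s(a)), pair(a, a)))))))  →  pair(s(s(k(pair(s(a), pair(a, 0)), pair(s(s(s(a))), pair(a, a))))), pair(s(pair(0, k(pair(s(0), a), pair(s(0), pair(a, a))))), k(pair(a, a), pair(s(0), k(pair(s(0), pair(a, a)), pair(s(s(a)), pair(a, a)))))))   [R3 at 1.1.1.2.1]
2. pair(s(s(k(pair(s(a), pair(a, 0)), pair(s(s(s(a))), pair(a, a))))), pair(s(pair(0, k(pair(s(0), a), pair(s(0), pair(a, a))))), k(pair(a, a), pair(s(0), k(pair(s(0), pair(a, a)), pair(s(s(a)), pair(a, a)))))))  →  pair(s(s(pair(a, 0))), pair(s(pair(0, k(pair(s(0), a), pair(s(0), pair(a, a))))), k(pair(a, a), pair(s(0), k(pair(s(0), pair(a, a)), pair(s(s(a)), pair(a, a)))))))   [R2 at 1.1.1]
3. pair(s(s(pair(a, 0))), pair(s(pair(0, k(pair(s(0), a), pair(s(0), pair(a, a))))), k(pair(a, a), pair(s(0), k(pair(s(0), pair(a, a)), pair(s(s(a)), pair(a, a)))))))  →  pair(s(s(pair(a, 0))), pair(s(pair(0, a)), k(pair(a, a), pair(s(0), k(pair(s(0), pair(a, a)), pair(s(s(a)), pair(a, a)))))))   [R2 at 2.1.1.2]
4. pair(s(s(pair(a, 0))), pair(s(pair(0, a)), k(pair(a, a), pair(s(0), k(pair(s(0), pair(a, a)), pair(s(s(a)), pair(a, a)))))))  →  pair(s(s(pair(a, 0))), pair(s(pair(0, a)), k(pair(a, a), pair(s(0), pair(a, a)))))   [R2 at 2.2.2.2]
5. pair(s(s(pair(a, 0))), pair(s(pair(0, a)), k(pair(a, a), pair(s(0), pair(a, a)))))  →  pair(s(s(pair(a, 0))), pair(s(pair(0, a)), a))   [R2 at 2.2]

yes — NF(t₁) = pair(s(s(pair(a, 0))), pair(s(pair(0, a)), a)), NF(t₂) = pair(s(s(pair(a, 0))), pair(s(pair(0, a)), a))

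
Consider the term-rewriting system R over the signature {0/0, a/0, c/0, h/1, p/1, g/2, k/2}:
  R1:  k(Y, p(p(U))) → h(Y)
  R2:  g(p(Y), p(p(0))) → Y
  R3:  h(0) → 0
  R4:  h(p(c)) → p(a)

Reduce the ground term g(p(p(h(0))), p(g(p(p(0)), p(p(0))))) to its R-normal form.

1. g(p(p(h(0))), p(g(p(p(0)), p(p(0)))))  →  g(p(p(0)), p(g(p(p(0)), p(p(0)))))   [R3 at 1.1.1]
2. g(p(p(0)), p(g(p(p(0)), p(p(0)))))  →  g(p(p(0)), p(p(0)))   [R2 at 2.1]
3. g(p(p(0)), p(p(0)))  →  p(0)   [R2 at ε]

p(0)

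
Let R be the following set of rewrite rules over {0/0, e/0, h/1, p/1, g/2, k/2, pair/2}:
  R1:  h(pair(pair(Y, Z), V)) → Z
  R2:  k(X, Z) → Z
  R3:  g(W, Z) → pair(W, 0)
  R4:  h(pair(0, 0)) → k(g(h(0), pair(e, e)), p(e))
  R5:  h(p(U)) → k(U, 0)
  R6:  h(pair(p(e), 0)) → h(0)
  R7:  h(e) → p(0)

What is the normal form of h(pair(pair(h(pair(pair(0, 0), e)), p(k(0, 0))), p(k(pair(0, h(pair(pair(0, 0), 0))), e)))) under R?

p(0)

1. h(pair(pair(h(pair(pair(0, 0), e)), p(k(0, 0))), p(k(pair(0, h(pair(pair(0, 0), 0))), e))))  →  p(k(0, 0))   [R1 at ε]
2. p(k(0, 0))  →  p(0)   [R2 at 1]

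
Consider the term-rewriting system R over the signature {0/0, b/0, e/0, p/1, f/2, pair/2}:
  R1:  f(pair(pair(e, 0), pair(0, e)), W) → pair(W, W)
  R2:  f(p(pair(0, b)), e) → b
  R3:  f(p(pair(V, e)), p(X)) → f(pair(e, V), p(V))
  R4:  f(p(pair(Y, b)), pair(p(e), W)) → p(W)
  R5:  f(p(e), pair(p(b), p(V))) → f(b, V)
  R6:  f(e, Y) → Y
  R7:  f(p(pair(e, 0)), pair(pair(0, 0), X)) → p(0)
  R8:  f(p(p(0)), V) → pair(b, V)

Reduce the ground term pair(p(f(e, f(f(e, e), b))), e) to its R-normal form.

pair(p(b), e)

1. pair(p(f(e, f(f(e, e), b))), e)  →  pair(p(f(f(e, e), b)), e)   [R6 at 1.1]
2. pair(p(f(f(e, e), b)), e)  →  pair(p(f(e, b)), e)   [R6 at 1.1.1]
3. pair(p(f(e, b)), e)  →  pair(p(b), e)   [R6 at 1.1]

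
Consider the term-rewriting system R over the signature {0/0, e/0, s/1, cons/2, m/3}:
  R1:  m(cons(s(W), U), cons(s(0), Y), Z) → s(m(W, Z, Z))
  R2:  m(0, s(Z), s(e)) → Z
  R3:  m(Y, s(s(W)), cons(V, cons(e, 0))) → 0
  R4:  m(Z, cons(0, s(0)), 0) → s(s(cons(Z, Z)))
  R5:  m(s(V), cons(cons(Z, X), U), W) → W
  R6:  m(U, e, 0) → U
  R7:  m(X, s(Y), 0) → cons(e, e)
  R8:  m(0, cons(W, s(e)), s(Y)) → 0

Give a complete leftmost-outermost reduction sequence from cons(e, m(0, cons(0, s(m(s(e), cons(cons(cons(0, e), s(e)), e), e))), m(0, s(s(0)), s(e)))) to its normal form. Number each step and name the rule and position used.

cons(e, 0)

1. cons(e, m(0, cons(0, s(m(s(e), cons(cons(cons(0, e), s(e)), e), e))), m(0, s(s(0)), s(e))))  →  cons(e, m(0, cons(0, s(e)), m(0, s(s(0)), s(e))))   [R5 at 2.2.2.1]
2. cons(e, m(0, cons(0, s(e)), m(0, s(s(0)), s(e))))  →  cons(e, m(0, cons(0, s(e)), s(0)))   [R2 at 2.3]
3. cons(e, m(0, cons(0, s(e)), s(0)))  →  cons(e, 0)   [R8 at 2]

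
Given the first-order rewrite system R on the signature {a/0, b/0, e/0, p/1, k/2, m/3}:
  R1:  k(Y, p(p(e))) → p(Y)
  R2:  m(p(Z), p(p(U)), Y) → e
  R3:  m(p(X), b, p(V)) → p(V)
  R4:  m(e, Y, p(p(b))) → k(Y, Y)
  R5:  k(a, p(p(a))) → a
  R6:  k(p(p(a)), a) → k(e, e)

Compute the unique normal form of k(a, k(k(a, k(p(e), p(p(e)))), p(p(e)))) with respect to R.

1. k(a, k(k(a, k(p(e), p(p(e)))), p(p(e))))  →  k(a, p(k(a, k(p(e), p(p(e))))))   [R1 at 2]
2. k(a, p(k(a, k(p(e), p(p(e))))))  →  k(a, p(k(a, p(p(e)))))   [R1 at 2.1.2]
3. k(a, p(k(a, p(p(e)))))  →  k(a, p(p(a)))   [R1 at 2.1]
4. k(a, p(p(a)))  →  a   [R5 at ε]

a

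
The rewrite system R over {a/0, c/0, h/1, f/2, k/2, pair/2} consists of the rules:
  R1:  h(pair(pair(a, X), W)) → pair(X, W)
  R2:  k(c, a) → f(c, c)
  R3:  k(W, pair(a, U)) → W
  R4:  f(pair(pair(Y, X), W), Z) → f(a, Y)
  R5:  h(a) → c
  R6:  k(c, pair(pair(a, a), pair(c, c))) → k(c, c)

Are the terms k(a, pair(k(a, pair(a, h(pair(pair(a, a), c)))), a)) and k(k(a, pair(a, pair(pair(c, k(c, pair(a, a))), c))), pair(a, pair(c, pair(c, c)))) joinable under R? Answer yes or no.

Reduce t₁ = k(a, pair(k(a, pair(a, h(pair(pair(a, a), c)))), a)):
1. k(a, pair(k(a, pair(a, h(pair(pair(a, a), c)))), a))  →  k(a, pair(a, a))   [R3 at 2.1]
2. k(a, pair(a, a))  →  a   [R3 at ε]

Reduce t₂ = k(k(a, pair(a, pair(pair(c, k(c, pair(a, a))), c))), pair(a, pair(c, pair(c, c)))):
1. k(k(a, pair(a, pair(pair(c, k(c, pair(a, a))), c))), pair(a, pair(c, pair(c, c))))  →  k(a, pair(a, pair(pair(c, k(c, pair(a, a))), c)))   [R3 at ε]
2. k(a, pair(a, pair(pair(c, k(c, pair(a, a))), c)))  →  a   [R3 at ε]

yes — NF(t₁) = a, NF(t₂) = a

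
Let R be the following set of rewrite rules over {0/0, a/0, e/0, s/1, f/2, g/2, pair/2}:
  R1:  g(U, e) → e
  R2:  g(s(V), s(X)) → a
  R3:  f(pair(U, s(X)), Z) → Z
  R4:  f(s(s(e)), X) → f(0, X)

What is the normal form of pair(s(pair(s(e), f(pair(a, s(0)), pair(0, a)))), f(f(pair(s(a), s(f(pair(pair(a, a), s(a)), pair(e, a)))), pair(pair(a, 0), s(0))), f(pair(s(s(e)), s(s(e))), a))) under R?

1. pair(s(pair(s(e), f(pair(a, s(0)), pair(0, a)))), f(f(pair(s(a), s(f(pair(pair(a, a), s(a)), pair(e, a)))), pair(pair(a, 0), s(0))), f(pair(s(s(e)), s(s(e))), a)))  →  pair(s(pair(s(e), pair(0, a))), f(f(pair(s(a), s(f(pair(pair(a, a), s(a)), pair(e, a)))), pair(pair(a, 0), s(0))), f(pair(s(s(e)), s(s(e))), a)))   [R3 at 1.1.2]
2. pair(s(pair(s(e), pair(0, a))), f(f(pair(s(a), s(f(pair(pair(a, a), s(a)), pair(e, a)))), pair(pair(a, 0), s(0))), f(pair(s(s(e)), s(s(e))), a)))  →  pair(s(pair(s(e), pair(0, a))), f(pair(pair(a, 0), s(0)), f(pair(s(s(e)), s(s(e))), a)))   [R3 at 2.1]
3. pair(s(pair(s(e), pair(0, a))), f(pair(pair(a, 0), s(0)), f(pair(s(s(e)), s(s(e))), a)))  →  pair(s(pair(s(e), pair(0, a))), f(pair(s(s(e)), s(s(e))), a))   [R3 at 2]
4. pair(s(pair(s(e), pair(0, a))), f(pair(s(s(e)), s(s(e))), a))  →  pair(s(pair(s(e), pair(0, a))), a)   [R3 at 2]

pair(s(pair(s(e), pair(0, a))), a)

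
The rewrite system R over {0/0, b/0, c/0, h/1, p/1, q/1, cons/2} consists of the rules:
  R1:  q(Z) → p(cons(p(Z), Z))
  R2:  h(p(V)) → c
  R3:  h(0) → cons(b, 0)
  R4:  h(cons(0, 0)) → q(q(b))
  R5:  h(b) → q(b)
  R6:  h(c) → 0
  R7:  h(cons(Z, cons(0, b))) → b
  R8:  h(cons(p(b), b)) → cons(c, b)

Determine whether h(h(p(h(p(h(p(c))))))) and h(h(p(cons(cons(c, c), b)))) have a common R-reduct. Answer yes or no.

Reduce t₁ = h(h(p(h(p(h(p(c))))))):
1. h(h(p(h(p(h(p(c)))))))  →  h(c)   [R2 at 1]
2. h(c)  →  0   [R6 at ε]

Reduce t₂ = h(h(p(cons(cons(c, c), b)))):
1. h(h(p(cons(cons(c, c), b))))  →  h(c)   [R2 at 1]
2. h(c)  →  0   [R6 at ε]

yes — NF(t₁) = 0, NF(t₂) = 0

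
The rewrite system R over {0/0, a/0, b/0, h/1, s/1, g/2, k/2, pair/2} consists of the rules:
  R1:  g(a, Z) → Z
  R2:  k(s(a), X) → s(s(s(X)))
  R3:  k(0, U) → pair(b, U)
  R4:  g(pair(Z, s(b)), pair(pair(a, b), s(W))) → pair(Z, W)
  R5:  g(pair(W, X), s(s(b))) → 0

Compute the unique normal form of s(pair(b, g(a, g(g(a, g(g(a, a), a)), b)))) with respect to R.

s(pair(b, b))

1. s(pair(b, g(a, g(g(a, g(g(a, a), a)), b))))  →  s(pair(b, g(g(a, g(g(a, a), a)), b)))   [R1 at 1.2]
2. s(pair(b, g(g(a, g(g(a, a), a)), b)))  →  s(pair(b, g(g(g(a, a), a), b)))   [R1 at 1.2.1]
3. s(pair(b, g(g(g(a, a), a), b)))  →  s(pair(b, g(g(a, a), b)))   [R1 at 1.2.1.1]
4. s(pair(b, g(g(a, a), b)))  →  s(pair(b, g(a, b)))   [R1 at 1.2.1]
5. s(pair(b, g(a, b)))  →  s(pair(b, b))   [R1 at 1.2]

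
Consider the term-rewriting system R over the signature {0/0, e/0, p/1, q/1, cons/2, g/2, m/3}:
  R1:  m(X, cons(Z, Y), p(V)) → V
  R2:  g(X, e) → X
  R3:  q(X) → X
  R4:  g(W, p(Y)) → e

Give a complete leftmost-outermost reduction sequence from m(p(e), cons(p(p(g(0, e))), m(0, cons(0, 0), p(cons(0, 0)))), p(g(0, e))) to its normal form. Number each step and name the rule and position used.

0

1. m(p(e), cons(p(p(g(0, e))), m(0, cons(0, 0), p(cons(0, 0)))), p(g(0, e)))  →  g(0, e)   [R1 at ε]
2. g(0, e)  →  0   [R2 at ε]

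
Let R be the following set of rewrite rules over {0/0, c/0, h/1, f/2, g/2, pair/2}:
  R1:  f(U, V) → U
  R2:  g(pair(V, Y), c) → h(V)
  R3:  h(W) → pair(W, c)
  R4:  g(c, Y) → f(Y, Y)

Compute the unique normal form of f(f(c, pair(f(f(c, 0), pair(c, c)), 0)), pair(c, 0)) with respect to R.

1. f(f(c, pair(f(f(c, 0), pair(c, c)), 0)), pair(c, 0))  →  f(c, pair(f(f(c, 0), pair(c, c)), 0))   [R1 at ε]
2. f(c, pair(f(f(c, 0), pair(c, c)), 0))  →  c   [R1 at ε]

c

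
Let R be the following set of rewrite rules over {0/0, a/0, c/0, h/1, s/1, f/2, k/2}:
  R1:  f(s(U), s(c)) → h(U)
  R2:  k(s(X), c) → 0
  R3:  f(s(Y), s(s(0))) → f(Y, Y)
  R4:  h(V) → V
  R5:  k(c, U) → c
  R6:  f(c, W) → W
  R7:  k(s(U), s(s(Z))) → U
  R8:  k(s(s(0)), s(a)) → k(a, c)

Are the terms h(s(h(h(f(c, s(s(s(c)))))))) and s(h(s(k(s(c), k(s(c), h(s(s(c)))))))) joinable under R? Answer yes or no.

Reduce t₁ = h(s(h(h(f(c, s(s(s(c)))))))):
1. h(s(h(h(f(c, s(s(s(c))))))))  →  s(h(h(f(c, s(s(s(c)))))))   [R4 at ε]
2. s(h(h(f(c, s(s(s(c)))))))  →  s(h(f(c, s(s(s(c))))))   [R4 at 1]
3. s(h(f(c, s(s(s(c))))))  →  s(f(c, s(s(s(c)))))   [R4 at 1]
4. s(f(c, s(s(s(c)))))  →  s(s(s(s(c))))   [R6 at 1]

Reduce t₂ = s(h(s(k(s(c), k(s(c), h(s(s(c)))))))):
1. s(h(s(k(s(c), k(s(c), h(s(s(c))))))))  →  s(s(k(s(c), k(s(c), h(s(s(c)))))))   [R4 at 1]
2. s(s(k(s(c), k(s(c), h(s(s(c)))))))  →  s(s(k(s(c), k(s(c), s(s(c))))))   [R4 at 1.1.2.2]
3. s(s(k(s(c), k(s(c), s(s(c))))))  →  s(s(k(s(c), c)))   [R7 at 1.1.2]
4. s(s(k(s(c), c)))  →  s(s(0))   [R2 at 1.1]

no — NF(t₁) = s(s(s(s(c)))), NF(t₂) = s(s(0))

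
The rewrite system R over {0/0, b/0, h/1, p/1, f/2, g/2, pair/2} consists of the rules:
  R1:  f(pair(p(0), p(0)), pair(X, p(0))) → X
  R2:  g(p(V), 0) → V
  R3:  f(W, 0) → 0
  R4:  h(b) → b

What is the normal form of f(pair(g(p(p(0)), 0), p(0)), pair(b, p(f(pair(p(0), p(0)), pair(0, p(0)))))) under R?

1. f(pair(g(p(p(0)), 0), p(0)), pair(b, p(f(pair(p(0), p(0)), pair(0, p(0))))))  →  f(pair(p(0), p(0)), pair(b, p(f(pair(p(0), p(0)), pair(0, p(0))))))   [R2 at 1.1]
2. f(pair(p(0), p(0)), pair(b, p(f(pair(p(0), p(0)), pair(0, p(0))))))  →  f(pair(p(0), p(0)), pair(b, p(0)))   [R1 at 2.2.1]
3. f(pair(p(0), p(0)), pair(b, p(0)))  →  b   [R1 at ε]

b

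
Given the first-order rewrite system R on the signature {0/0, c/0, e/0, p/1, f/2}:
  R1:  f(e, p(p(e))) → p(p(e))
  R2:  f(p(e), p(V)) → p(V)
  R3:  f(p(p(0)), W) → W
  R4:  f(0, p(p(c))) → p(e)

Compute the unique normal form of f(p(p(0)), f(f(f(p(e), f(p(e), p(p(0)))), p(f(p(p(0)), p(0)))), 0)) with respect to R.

0

1. f(p(p(0)), f(f(f(p(e), f(p(e), p(p(0)))), p(f(p(p(0)), p(0)))), 0))  →  f(f(f(p(e), f(p(e), p(p(0)))), p(f(p(p(0)), p(0)))), 0)   [R3 at ε]
2. f(f(f(p(e), f(p(e), p(p(0)))), p(f(p(p(0)), p(0)))), 0)  →  f(f(f(p(e), p(p(0))), p(f(p(p(0)), p(0)))), 0)   [R2 at 1.1.2]
3. f(f(f(p(e), p(p(0))), p(f(p(p(0)), p(0)))), 0)  →  f(f(p(p(0)), p(f(p(p(0)), p(0)))), 0)   [R2 at 1.1]
4. f(f(p(p(0)), p(f(p(p(0)), p(0)))), 0)  →  f(p(f(p(p(0)), p(0))), 0)   [R3 at 1]
5. f(p(f(p(p(0)), p(0))), 0)  →  f(p(p(0)), 0)   [R3 at 1.1]
6. f(p(p(0)), 0)  →  0   [R3 at ε]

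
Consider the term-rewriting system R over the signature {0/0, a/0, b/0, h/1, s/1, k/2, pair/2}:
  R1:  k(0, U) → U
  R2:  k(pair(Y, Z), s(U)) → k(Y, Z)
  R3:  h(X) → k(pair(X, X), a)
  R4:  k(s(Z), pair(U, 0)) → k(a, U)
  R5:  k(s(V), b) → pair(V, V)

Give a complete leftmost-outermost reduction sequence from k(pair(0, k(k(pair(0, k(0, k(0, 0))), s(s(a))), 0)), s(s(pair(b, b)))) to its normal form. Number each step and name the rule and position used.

1. k(pair(0, k(k(pair(0, k(0, k(0, 0))), s(s(a))), 0)), s(s(pair(b, b))))  →  k(0, k(k(pair(0, k(0, k(0, 0))), s(s(a))), 0))   [R2 at ε]
2. k(0, k(k(pair(0, k(0, k(0, 0))), s(s(a))), 0))  →  k(k(pair(0, k(0, k(0, 0))), s(s(a))), 0)   [R1 at ε]
3. k(k(pair(0, k(0, k(0, 0))), s(s(a))), 0)  →  k(k(0, k(0, k(0, 0))), 0)   [R2 at 1]
4. k(k(0, k(0, k(0, 0))), 0)  →  k(k(0, k(0, 0)), 0)   [R1 at 1]
5. k(k(0, k(0, 0)), 0)  →  k(k(0, 0), 0)   [R1 at 1]
6. k(k(0, 0), 0)  →  k(0, 0)   [R1 at 1]
7. k(0, 0)  →  0   [R1 at ε]

0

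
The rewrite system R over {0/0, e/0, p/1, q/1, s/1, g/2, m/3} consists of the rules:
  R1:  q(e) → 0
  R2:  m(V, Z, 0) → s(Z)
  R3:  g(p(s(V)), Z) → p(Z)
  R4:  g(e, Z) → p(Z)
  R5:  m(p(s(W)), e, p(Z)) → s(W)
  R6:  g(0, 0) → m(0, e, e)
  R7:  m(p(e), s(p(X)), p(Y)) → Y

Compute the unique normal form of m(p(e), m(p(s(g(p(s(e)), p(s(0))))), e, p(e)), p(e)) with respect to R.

1. m(p(e), m(p(s(g(p(s(e)), p(s(0))))), e, p(e)), p(e))  →  m(p(e), s(g(p(s(e)), p(s(0)))), p(e))   [R5 at 2]
2. m(p(e), s(g(p(s(e)), p(s(0)))), p(e))  →  m(p(e), s(p(p(s(0)))), p(e))   [R3 at 2.1]
3. m(p(e), s(p(p(s(0)))), p(e))  →  e   [R7 at ε]

e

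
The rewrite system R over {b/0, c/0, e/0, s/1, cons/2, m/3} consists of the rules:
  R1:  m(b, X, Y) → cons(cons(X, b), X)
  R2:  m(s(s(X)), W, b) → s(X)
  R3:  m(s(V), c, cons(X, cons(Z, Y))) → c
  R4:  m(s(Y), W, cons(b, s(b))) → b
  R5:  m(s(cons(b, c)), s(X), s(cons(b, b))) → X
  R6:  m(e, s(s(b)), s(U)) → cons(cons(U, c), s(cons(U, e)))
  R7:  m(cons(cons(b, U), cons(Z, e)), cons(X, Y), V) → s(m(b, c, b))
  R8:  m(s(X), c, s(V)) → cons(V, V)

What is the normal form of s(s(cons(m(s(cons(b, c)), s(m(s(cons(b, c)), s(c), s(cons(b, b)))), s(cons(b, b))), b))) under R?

1. s(s(cons(m(s(cons(b, c)), s(m(s(cons(b, c)), s(c), s(cons(b, b)))), s(cons(b, b))), b)))  →  s(s(cons(m(s(cons(b, c)), s(c), s(cons(b, b))), b)))   [R5 at 1.1.1]
2. s(s(cons(m(s(cons(b, c)), s(c), s(cons(b, b))), b)))  →  s(s(cons(c, b)))   [R5 at 1.1.1]

s(s(cons(c, b)))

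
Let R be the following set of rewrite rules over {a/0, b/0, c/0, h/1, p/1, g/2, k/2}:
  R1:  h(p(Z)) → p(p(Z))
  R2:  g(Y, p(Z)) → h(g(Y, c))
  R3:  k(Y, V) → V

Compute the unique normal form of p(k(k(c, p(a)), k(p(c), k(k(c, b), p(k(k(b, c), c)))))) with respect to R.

p(p(c))

1. p(k(k(c, p(a)), k(p(c), k(k(c, b), p(k(k(b, c), c))))))  →  p(k(p(c), k(k(c, b), p(k(k(b, c), c)))))   [R3 at 1]
2. p(k(p(c), k(k(c, b), p(k(k(b, c), c)))))  →  p(k(k(c, b), p(k(k(b, c), c))))   [R3 at 1]
3. p(k(k(c, b), p(k(k(b, c), c))))  →  p(p(k(k(b, c), c)))   [R3 at 1]
4. p(p(k(k(b, c), c)))  →  p(p(c))   [R3 at 1.1]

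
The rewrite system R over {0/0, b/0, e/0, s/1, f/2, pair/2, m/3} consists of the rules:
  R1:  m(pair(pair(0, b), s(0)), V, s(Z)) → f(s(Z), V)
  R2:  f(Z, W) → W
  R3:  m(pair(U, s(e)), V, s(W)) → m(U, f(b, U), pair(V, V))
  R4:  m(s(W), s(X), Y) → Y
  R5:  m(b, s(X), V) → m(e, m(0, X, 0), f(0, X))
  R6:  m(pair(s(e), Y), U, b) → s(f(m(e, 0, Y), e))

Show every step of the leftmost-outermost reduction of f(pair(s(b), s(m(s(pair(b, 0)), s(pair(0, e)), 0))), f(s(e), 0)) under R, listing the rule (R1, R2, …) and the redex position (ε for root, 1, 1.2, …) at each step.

1. f(pair(s(b), s(m(s(pair(b, 0)), s(pair(0, e)), 0))), f(s(e), 0))  →  f(s(e), 0)   [R2 at ε]
2. f(s(e), 0)  →  0   [R2 at ε]

0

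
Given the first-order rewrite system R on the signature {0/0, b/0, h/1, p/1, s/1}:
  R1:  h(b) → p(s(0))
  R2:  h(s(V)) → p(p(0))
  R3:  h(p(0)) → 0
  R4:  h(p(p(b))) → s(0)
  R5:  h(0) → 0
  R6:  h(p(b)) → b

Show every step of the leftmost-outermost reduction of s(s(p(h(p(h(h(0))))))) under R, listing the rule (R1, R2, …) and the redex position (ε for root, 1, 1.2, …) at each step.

s(s(p(0)))

1. s(s(p(h(p(h(h(0)))))))  →  s(s(p(h(p(h(0))))))   [R5 at 1.1.1.1.1.1]
2. s(s(p(h(p(h(0))))))  →  s(s(p(h(p(0)))))   [R5 at 1.1.1.1.1]
3. s(s(p(h(p(0)))))  →  s(s(p(0)))   [R3 at 1.1.1]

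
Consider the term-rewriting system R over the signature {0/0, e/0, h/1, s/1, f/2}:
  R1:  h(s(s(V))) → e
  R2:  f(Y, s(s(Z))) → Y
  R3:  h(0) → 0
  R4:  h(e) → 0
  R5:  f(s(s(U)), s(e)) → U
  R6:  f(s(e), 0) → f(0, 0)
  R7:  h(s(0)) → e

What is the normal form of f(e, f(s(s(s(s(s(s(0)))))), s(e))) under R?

e

1. f(e, f(s(s(s(s(s(s(0)))))), s(e)))  →  f(e, s(s(s(s(0)))))   [R5 at 2]
2. f(e, s(s(s(s(0)))))  →  e   [R2 at ε]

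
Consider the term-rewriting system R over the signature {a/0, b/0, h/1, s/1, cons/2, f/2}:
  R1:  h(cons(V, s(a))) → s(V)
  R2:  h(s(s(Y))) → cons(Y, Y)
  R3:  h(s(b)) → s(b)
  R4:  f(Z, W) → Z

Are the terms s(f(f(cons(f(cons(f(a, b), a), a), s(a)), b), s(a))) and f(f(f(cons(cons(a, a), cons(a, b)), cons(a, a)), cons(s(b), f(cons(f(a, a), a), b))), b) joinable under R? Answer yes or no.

Reduce t₁ = s(f(f(cons(f(cons(f(a, b), a), a), s(a)), b), s(a))):
1. s(f(f(cons(f(cons(f(a, b), a), a), s(a)), b), s(a)))  →  s(f(cons(f(cons(f(a, b), a), a), s(a)), b))   [R4 at 1]
2. s(f(cons(f(cons(f(a, b), a), a), s(a)), b))  →  s(cons(f(cons(f(a, b), a), a), s(a)))   [R4 at 1]
3. s(cons(f(cons(f(a, b), a), a), s(a)))  →  s(cons(cons(f(a, b), a), s(a)))   [R4 at 1.1]
4. s(cons(cons(f(a, b), a), s(a)))  →  s(cons(cons(a, a), s(a)))   [R4 at 1.1.1]

Reduce t₂ = f(f(f(cons(cons(a, a), cons(a, b)), cons(a, a)), cons(s(b), f(cons(f(a, a), a), b))), b):
1. f(f(f(cons(cons(a, a), cons(a, b)), cons(a, a)), cons(s(b), f(cons(f(a, a), a), b))), b)  →  f(f(cons(cons(a, a), cons(a, b)), cons(a, a)), cons(s(b), f(cons(f(a, a), a), b)))   [R4 at ε]
2. f(f(cons(cons(a, a), cons(a, b)), cons(a, a)), cons(s(b), f(cons(f(a, a), a), b)))  →  f(cons(cons(a, a), cons(a, b)), cons(a, a))   [R4 at ε]
3. f(cons(cons(a, a), cons(a, b)), cons(a, a))  →  cons(cons(a, a), cons(a, b))   [R4 at ε]

no — NF(t₁) = s(cons(cons(a, a), s(a))), NF(t₂) = cons(cons(a, a), cons(a, b))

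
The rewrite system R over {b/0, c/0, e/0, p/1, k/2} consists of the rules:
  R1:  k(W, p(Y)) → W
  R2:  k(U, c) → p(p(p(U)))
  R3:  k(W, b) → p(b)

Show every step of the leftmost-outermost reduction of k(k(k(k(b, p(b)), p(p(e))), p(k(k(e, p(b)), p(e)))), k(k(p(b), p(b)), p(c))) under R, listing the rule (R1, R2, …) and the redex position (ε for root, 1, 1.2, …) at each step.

1. k(k(k(k(b, p(b)), p(p(e))), p(k(k(e, p(b)), p(e)))), k(k(p(b), p(b)), p(c)))  →  k(k(k(b, p(b)), p(p(e))), k(k(p(b), p(b)), p(c)))   [R1 at 1]
2. k(k(k(b, p(b)), p(p(e))), k(k(p(b), p(b)), p(c)))  →  k(k(b, p(b)), k(k(p(b), p(b)), p(c)))   [R1 at 1]
3. k(k(b, p(b)), k(k(p(b), p(b)), p(c)))  →  k(b, k(k(p(b), p(b)), p(c)))   [R1 at 1]
4. k(b, k(k(p(b), p(b)), p(c)))  →  k(b, k(p(b), p(b)))   [R1 at 2]
5. k(b, k(p(b), p(b)))  →  k(b, p(b))   [R1 at 2]
6. k(b, p(b))  →  b   [R1 at ε]

b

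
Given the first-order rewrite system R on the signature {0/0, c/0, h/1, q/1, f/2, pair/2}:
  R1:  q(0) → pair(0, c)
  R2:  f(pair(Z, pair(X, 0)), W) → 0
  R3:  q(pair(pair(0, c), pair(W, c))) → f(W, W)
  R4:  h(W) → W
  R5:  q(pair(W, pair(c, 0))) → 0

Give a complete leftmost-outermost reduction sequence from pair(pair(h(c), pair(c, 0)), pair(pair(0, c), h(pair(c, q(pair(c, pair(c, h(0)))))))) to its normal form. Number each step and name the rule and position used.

1. pair(pair(h(c), pair(c, 0)), pair(pair(0, c), h(pair(c, q(pair(c, pair(c, h(0))))))))  →  pair(pair(c, pair(c, 0)), pair(pair(0, c), h(pair(c, q(pair(c, pair(c, h(0))))))))   [R4 at 1.1]
2. pair(pair(c, pair(c, 0)), pair(pair(0, c), h(pair(c, q(pair(c, pair(c, h(0))))))))  →  pair(pair(c, pair(c, 0)), pair(pair(0, c), pair(c, q(pair(c, pair(c, h(0)))))))   [R4 at 2.2]
3. pair(pair(c, pair(c, 0)), pair(pair(0, c), pair(c, q(pair(c, pair(c, h(0)))))))  →  pair(pair(c, pair(c, 0)), pair(pair(0, c), pair(c, q(pair(c, pair(c, 0))))))   [R4 at 2.2.2.1.2.2]
4. pair(pair(c, pair(c, 0)), pair(pair(0, c), pair(c, q(pair(c, pair(c, 0))))))  →  pair(pair(c, pair(c, 0)), pair(pair(0, c), pair(c, 0)))   [R5 at 2.2.2]

pair(pair(c, pair(c, 0)), pair(pair(0, c), pair(c, 0)))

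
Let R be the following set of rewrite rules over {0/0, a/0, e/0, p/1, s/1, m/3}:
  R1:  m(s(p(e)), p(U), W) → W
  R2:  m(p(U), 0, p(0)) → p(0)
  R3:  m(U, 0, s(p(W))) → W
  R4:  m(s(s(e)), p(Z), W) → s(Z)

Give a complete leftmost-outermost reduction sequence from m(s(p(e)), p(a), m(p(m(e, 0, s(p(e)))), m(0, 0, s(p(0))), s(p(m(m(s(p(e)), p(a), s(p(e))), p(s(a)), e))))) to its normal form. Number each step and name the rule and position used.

1. m(s(p(e)), p(a), m(p(m(e, 0, s(p(e)))), m(0, 0, s(p(0))), s(p(m(m(s(p(e)), p(a), s(p(e))), p(s(a)), e)))))  →  m(p(m(e, 0, s(p(e)))), m(0, 0, s(p(0))), s(p(m(m(s(p(e)), p(a), s(p(e))), p(s(a)), e))))   [R1 at ε]
2. m(p(m(e, 0, s(p(e)))), m(0, 0, s(p(0))), s(p(m(m(s(p(e)), p(a), s(p(e))), p(s(a)), e))))  →  m(p(e), m(0, 0, s(p(0))), s(p(m(m(s(p(e)), p(a), s(p(e))), p(s(a)), e))))   [R3 at 1.1]
3. m(p(e), m(0, 0, s(p(0))), s(p(m(m(s(p(e)), p(a), s(p(e))), p(s(a)), e))))  →  m(p(e), 0, s(p(m(m(s(p(e)), p(a), s(p(e))), p(s(a)), e))))   [R3 at 2]
4. m(p(e), 0, s(p(m(m(s(p(e)), p(a), s(p(e))), p(s(a)), e))))  →  m(m(s(p(e)), p(a), s(p(e))), p(s(a)), e)   [R3 at ε]
5. m(m(s(p(e)), p(a), s(p(e))), p(s(a)), e)  →  m(s(p(e)), p(s(a)), e)   [R1 at 1]
6. m(s(p(e)), p(s(a)), e)  →  e   [R1 at ε]

e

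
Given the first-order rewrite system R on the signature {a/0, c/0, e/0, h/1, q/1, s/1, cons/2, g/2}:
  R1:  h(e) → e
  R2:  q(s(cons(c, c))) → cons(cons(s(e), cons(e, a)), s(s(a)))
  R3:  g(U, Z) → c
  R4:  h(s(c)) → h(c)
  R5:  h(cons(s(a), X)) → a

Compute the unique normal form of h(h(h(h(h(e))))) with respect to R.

e

1. h(h(h(h(h(e)))))  →  h(h(h(h(e))))   [R1 at 1.1.1.1]
2. h(h(h(h(e))))  →  h(h(h(e)))   [R1 at 1.1.1]
3. h(h(h(e)))  →  h(h(e))   [R1 at 1.1]
4. h(h(e))  →  h(e)   [R1 at 1]
5. h(e)  →  e   [R1 at ε]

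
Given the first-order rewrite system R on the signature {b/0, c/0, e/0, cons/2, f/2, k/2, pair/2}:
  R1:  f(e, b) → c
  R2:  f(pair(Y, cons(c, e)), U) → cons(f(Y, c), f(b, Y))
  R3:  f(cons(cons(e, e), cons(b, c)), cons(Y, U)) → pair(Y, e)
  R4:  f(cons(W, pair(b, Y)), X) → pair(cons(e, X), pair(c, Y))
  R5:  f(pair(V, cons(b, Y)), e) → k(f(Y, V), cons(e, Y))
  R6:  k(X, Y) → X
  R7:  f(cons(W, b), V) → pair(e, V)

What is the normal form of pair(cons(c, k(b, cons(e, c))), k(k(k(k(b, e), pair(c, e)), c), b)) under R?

1. pair(cons(c, k(b, cons(e, c))), k(k(k(k(b, e), pair(c, e)), c), b))  →  pair(cons(c, b), k(k(k(k(b, e), pair(c, e)), c), b))   [R6 at 1.2]
2. pair(cons(c, b), k(k(k(k(b, e), pair(c, e)), c), b))  →  pair(cons(c, b), k(k(k(b, e), pair(c, e)), c))   [R6 at 2]
3. pair(cons(c, b), k(k(k(b, e), pair(c, e)), c))  →  pair(cons(c, b), k(k(b, e), pair(c, e)))   [R6 at 2]
4. pair(cons(c, b), k(k(b, e), pair(c, e)))  →  pair(cons(c, b), k(b, e))   [R6 at 2]
5. pair(cons(c, b), k(b, e))  →  pair(cons(c, b), b)   [R6 at 2]

pair(cons(c, b), b)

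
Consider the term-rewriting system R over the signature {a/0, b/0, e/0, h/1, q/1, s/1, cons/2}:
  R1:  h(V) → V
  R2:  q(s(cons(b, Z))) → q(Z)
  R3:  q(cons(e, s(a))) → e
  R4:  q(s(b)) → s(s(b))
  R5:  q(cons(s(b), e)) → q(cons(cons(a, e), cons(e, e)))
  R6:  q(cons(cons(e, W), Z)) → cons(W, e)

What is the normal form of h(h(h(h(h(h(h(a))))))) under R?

a

1. h(h(h(h(h(h(h(a)))))))  →  h(h(h(h(h(h(a))))))   [R1 at ε]
2. h(h(h(h(h(h(a))))))  →  h(h(h(h(h(a)))))   [R1 at ε]
3. h(h(h(h(h(a)))))  →  h(h(h(h(a))))   [R1 at ε]
4. h(h(h(h(a))))  →  h(h(h(a)))   [R1 at ε]
5. h(h(h(a)))  →  h(h(a))   [R1 at ε]
6. h(h(a))  →  h(a)   [R1 at ε]
7. h(a)  →  a   [R1 at ε]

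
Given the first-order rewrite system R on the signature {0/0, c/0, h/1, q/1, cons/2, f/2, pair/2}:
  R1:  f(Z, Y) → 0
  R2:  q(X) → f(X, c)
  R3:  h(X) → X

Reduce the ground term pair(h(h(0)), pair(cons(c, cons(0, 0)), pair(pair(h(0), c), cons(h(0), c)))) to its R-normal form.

1. pair(h(h(0)), pair(cons(c, cons(0, 0)), pair(pair(h(0), c), cons(h(0), c))))  →  pair(h(0), pair(cons(c, cons(0, 0)), pair(pair(h(0), c), cons(h(0), c))))   [R3 at 1]
2. pair(h(0), pair(cons(c, cons(0, 0)), pair(pair(h(0), c), cons(h(0), c))))  →  pair(0, pair(cons(c, cons(0, 0)), pair(pair(h(0), c), cons(h(0), c))))   [R3 at 1]
3. pair(0, pair(cons(c, cons(0, 0)), pair(pair(h(0), c), cons(h(0), c))))  →  pair(0, pair(cons(c, cons(0, 0)), pair(pair(0, c), cons(h(0), c))))   [R3 at 2.2.1.1]
4. pair(0, pair(cons(c, cons(0, 0)), pair(pair(0, c), cons(h(0), c))))  →  pair(0, pair(cons(c, cons(0, 0)), pair(pair(0, c), cons(0, c))))   [R3 at 2.2.2.1]

pair(0, pair(cons(c, cons(0, 0)), pair(pair(0, c), cons(0, c))))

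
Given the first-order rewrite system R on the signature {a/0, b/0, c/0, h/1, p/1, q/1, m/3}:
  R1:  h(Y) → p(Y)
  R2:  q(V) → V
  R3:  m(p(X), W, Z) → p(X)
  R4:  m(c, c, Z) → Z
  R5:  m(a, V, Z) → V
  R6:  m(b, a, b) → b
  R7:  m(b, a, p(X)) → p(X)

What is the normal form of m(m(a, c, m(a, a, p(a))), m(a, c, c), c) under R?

1. m(m(a, c, m(a, a, p(a))), m(a, c, c), c)  →  m(c, m(a, c, c), c)   [R5 at 1]
2. m(c, m(a, c, c), c)  →  m(c, c, c)   [R5 at 2]
3. m(c, c, c)  →  c   [R4 at ε]

c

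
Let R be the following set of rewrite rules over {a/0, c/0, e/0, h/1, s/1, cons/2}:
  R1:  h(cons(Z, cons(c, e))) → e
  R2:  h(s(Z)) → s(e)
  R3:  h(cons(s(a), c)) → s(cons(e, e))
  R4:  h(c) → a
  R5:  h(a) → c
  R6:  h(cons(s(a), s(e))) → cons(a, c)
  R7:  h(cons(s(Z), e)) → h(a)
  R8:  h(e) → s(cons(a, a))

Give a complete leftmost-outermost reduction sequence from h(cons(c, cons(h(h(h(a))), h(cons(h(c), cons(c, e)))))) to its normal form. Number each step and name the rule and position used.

1. h(cons(c, cons(h(h(h(a))), h(cons(h(c), cons(c, e))))))  →  h(cons(c, cons(h(h(c)), h(cons(h(c), cons(c, e))))))   [R5 at 1.2.1.1.1]
2. h(cons(c, cons(h(h(c)), h(cons(h(c), cons(c, e))))))  →  h(cons(c, cons(h(a), h(cons(h(c), cons(c, e))))))   [R4 at 1.2.1.1]
3. h(cons(c, cons(h(a), h(cons(h(c), cons(c, e))))))  →  h(cons(c, cons(c, h(cons(h(c), cons(c, e))))))   [R5 at 1.2.1]
4. h(cons(c, cons(c, h(cons(h(c), cons(c, e))))))  →  h(cons(c, cons(c, e)))   [R1 at 1.2.2]
5. h(cons(c, cons(c, e)))  →  e   [R1 at ε]

e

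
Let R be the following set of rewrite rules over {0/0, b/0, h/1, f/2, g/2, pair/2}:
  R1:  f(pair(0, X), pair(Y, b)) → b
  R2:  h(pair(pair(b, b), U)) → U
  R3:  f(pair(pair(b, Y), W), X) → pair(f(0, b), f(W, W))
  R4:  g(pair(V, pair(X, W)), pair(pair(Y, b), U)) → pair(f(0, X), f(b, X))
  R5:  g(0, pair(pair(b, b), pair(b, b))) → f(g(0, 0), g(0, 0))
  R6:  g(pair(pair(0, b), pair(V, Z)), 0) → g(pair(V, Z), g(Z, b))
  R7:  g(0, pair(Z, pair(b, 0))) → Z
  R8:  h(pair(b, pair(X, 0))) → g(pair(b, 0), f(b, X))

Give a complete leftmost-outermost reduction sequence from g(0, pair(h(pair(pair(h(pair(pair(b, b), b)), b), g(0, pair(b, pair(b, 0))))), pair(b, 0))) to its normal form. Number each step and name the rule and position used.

1. g(0, pair(h(pair(pair(h(pair(pair(b, b), b)), b), g(0, pair(b, pair(b, 0))))), pair(b, 0)))  →  h(pair(pair(h(pair(pair(b, b), b)), b), g(0, pair(b, pair(b, 0)))))   [R7 at ε]
2. h(pair(pair(h(pair(pair(b, b), b)), b), g(0, pair(b, pair(b, 0)))))  →  h(pair(pair(b, b), g(0, pair(b, pair(b, 0)))))   [R2 at 1.1.1]
3. h(pair(pair(b, b), g(0, pair(b, pair(b, 0)))))  →  g(0, pair(b, pair(b, 0)))   [R2 at ε]
4. g(0, pair(b, pair(b, 0)))  →  b   [R7 at ε]

b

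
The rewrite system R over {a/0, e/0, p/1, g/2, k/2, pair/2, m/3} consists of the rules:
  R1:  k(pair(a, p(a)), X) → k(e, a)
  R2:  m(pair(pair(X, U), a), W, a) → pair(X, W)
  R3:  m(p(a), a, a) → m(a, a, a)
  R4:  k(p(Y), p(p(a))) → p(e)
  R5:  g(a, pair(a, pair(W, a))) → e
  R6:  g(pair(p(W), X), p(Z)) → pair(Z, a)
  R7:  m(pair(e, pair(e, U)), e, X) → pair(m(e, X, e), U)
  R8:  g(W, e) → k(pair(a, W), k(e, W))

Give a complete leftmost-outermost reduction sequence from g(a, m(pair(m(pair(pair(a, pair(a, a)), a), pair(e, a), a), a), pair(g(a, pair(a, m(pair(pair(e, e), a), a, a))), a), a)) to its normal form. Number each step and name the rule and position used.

1. g(a, m(pair(m(pair(pair(a, pair(a, a)), a), pair(e, a), a), a), pair(g(a, pair(a, m(pair(pair(e, e), a), a, a))), a), a))  →  g(a, m(pair(pair(a, pair(e, a)), a), pair(g(a, pair(a, m(pair(pair(e, e), a), a, a))), a), a))   [R2 at 2.1.1]
2. g(a, m(pair(pair(a, pair(e, a)), a), pair(g(a, pair(a, m(pair(pair(e, e), a), a, a))), a), a))  →  g(a, pair(a, pair(g(a, pair(a, m(pair(pair(e, e), a), a, a))), a)))   [R2 at 2]
3. g(a, pair(a, pair(g(a, pair(a, m(pair(pair(e, e), a), a, a))), a)))  →  e   [R5 at ε]

e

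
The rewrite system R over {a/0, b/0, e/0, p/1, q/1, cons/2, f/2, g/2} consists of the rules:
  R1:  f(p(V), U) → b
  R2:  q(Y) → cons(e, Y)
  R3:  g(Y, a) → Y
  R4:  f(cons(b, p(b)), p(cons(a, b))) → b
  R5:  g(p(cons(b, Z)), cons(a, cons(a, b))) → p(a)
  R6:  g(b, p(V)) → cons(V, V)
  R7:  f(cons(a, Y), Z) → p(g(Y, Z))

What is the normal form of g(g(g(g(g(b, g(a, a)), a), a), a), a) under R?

1. g(g(g(g(g(b, g(a, a)), a), a), a), a)  →  g(g(g(g(b, g(a, a)), a), a), a)   [R3 at ε]
2. g(g(g(g(b, g(a, a)), a), a), a)  →  g(g(g(b, g(a, a)), a), a)   [R3 at ε]
3. g(g(g(b, g(a, a)), a), a)  →  g(g(b, g(a, a)), a)   [R3 at ε]
4. g(g(b, g(a, a)), a)  →  g(b, g(a, a))   [R3 at ε]
5. g(b, g(a, a))  →  g(b, a)   [R3 at 2]
6. g(b, a)  →  b   [R3 at ε]

b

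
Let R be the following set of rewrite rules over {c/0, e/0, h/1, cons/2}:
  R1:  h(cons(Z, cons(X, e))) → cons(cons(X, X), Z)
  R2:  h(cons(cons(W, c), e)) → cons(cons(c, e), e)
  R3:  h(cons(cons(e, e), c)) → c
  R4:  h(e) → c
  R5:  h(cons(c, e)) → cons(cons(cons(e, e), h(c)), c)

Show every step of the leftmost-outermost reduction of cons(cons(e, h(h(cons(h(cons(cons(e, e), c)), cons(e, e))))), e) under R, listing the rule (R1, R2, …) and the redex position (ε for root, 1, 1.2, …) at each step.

cons(cons(e, c), e)

1. cons(cons(e, h(h(cons(h(cons(cons(e, e), c)), cons(e, e))))), e)  →  cons(cons(e, h(cons(cons(e, e), h(cons(cons(e, e), c))))), e)   [R1 at 1.2.1]
2. cons(cons(e, h(cons(cons(e, e), h(cons(cons(e, e), c))))), e)  →  cons(cons(e, h(cons(cons(e, e), c))), e)   [R3 at 1.2.1.2]
3. cons(cons(e, h(cons(cons(e, e), c))), e)  →  cons(cons(e, c), e)   [R3 at 1.2]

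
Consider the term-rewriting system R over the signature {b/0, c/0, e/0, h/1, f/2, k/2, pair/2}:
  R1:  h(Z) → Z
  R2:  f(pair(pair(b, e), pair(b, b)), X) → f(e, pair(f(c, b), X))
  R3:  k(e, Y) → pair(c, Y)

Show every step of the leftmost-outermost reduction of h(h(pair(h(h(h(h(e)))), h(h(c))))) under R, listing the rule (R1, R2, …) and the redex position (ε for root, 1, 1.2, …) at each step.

pair(e, c)

1. h(h(pair(h(h(h(h(e)))), h(h(c)))))  →  h(pair(h(h(h(h(e)))), h(h(c))))   [R1 at ε]
2. h(pair(h(h(h(h(e)))), h(h(c))))  →  pair(h(h(h(h(e)))), h(h(c)))   [R1 at ε]
3. pair(h(h(h(h(e)))), h(h(c)))  →  pair(h(h(h(e))), h(h(c)))   [R1 at 1]
4. pair(h(h(h(e))), h(h(c)))  →  pair(h(h(e)), h(h(c)))   [R1 at 1]
5. pair(h(h(e)), h(h(c)))  →  pair(h(e), h(h(c)))   [R1 at 1]
6. pair(h(e), h(h(c)))  →  pair(e, h(h(c)))   [R1 at 1]
7. pair(e, h(h(c)))  →  pair(e, h(c))   [R1 at 2]
8. pair(e, h(c))  →  pair(e, c)   [R1 at 2]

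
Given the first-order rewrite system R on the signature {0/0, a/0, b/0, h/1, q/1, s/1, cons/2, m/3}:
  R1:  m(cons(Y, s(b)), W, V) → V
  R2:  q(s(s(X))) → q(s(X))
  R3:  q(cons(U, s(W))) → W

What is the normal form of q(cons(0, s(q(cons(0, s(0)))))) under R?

0

1. q(cons(0, s(q(cons(0, s(0))))))  →  q(cons(0, s(0)))   [R3 at ε]
2. q(cons(0, s(0)))  →  0   [R3 at ε]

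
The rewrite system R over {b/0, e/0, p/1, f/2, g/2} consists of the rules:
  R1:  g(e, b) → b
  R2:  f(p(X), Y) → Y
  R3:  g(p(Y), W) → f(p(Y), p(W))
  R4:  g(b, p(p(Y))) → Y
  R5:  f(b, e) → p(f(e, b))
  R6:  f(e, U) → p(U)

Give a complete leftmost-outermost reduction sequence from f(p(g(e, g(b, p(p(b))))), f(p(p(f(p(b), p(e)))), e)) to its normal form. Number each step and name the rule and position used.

1. f(p(g(e, g(b, p(p(b))))), f(p(p(f(p(b), p(e)))), e))  →  f(p(p(f(p(b), p(e)))), e)   [R2 at ε]
2. f(p(p(f(p(b), p(e)))), e)  →  e   [R2 at ε]

e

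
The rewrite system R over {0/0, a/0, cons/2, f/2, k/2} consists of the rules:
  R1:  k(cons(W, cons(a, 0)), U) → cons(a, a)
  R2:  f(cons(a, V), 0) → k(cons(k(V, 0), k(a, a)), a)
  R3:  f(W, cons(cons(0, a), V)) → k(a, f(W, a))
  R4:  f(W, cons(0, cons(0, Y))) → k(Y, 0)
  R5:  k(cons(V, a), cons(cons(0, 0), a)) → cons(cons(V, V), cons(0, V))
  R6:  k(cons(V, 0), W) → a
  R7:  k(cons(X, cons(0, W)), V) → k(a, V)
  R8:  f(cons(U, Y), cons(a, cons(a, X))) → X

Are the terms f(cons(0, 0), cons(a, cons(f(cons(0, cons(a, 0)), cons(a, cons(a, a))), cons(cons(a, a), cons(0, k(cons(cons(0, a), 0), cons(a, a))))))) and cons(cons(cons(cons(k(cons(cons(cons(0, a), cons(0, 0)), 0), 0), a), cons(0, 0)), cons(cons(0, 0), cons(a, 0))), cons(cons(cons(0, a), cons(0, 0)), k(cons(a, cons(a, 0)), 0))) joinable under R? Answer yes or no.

Reduce t₁ = f(cons(0, 0), cons(a, cons(f(cons(0, cons(a, 0)), cons(a, cons(a, a))), cons(cons(a, a), cons(0, k(cons(cons(0, a), 0), cons(a, a))))))):
1. f(cons(0, 0), cons(a, cons(f(cons(0, cons(a, 0)), cons(a, cons(a, a))), cons(cons(a, a), cons(0, k(cons(cons(0, a), 0), cons(a, a)))))))  →  f(cons(0, 0), cons(a, cons(a, cons(cons(a, a), cons(0, k(cons(cons(0, a), 0), cons(a, a)))))))   [R8 at 2.2.1]
2. f(cons(0, 0), cons(a, cons(a, cons(cons(a, a), cons(0, k(cons(cons(0, a), 0), cons(a, a)))))))  →  cons(cons(a, a), cons(0, k(cons(cons(0, a), 0), cons(a, a))))   [R8 at ε]
3. cons(cons(a, a), cons(0, k(cons(cons(0, a), 0), cons(a, a))))  →  cons(cons(a, a), cons(0, a))   [R6 at 2.2]

Reduce t₂ = cons(cons(cons(cons(k(cons(cons(cons(0, a), cons(0, 0)), 0), 0), a), cons(0, 0)), cons(cons(0, 0), cons(a, 0))), cons(cons(cons(0, a), cons(0, 0)), k(cons(a, cons(a, 0)), 0))):
1. cons(cons(cons(cons(k(cons(cons(cons(0, a), cons(0, 0)), 0), 0), a), cons(0, 0)), cons(cons(0, 0), cons(a, 0))), cons(cons(cons(0, a), cons(0, 0)), k(cons(a, cons(a, 0)), 0)))  →  cons(cons(cons(cons(a, a), cons(0, 0)), cons(cons(0, 0), cons(a, 0))), cons(cons(cons(0, a), cons(0, 0)), k(cons(a, cons(a, 0)), 0)))   [R6 at 1.1.1.1]
2. cons(cons(cons(cons(a, a), cons(0, 0)), cons(cons(0, 0), cons(a, 0))), cons(cons(cons(0, a), cons(0, 0)), k(cons(a, cons(a, 0)), 0)))  →  cons(cons(cons(cons(a, a), cons(0, 0)), cons(cons(0, 0), cons(a, 0))), cons(cons(cons(0, a), cons(0, 0)), cons(a, a)))   [R1 at 2.2]

no — NF(t₁) = cons(cons(a, a), cons(0, a)), NF(t₂) = cons(cons(cons(cons(a, a), cons(0, 0)), cons(cons(0, 0), cons(a, 0))), cons(cons(cons(0, a), cons(0, 0)), cons(a, a)))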